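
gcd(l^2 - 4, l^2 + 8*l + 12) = l + 2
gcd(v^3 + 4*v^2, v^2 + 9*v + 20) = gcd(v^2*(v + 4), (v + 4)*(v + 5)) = v + 4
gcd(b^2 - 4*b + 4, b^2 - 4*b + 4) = b^2 - 4*b + 4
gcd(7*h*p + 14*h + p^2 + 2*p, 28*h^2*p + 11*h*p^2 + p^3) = 7*h + p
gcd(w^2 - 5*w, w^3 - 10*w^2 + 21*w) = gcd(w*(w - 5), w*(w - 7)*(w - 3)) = w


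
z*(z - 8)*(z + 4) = z^3 - 4*z^2 - 32*z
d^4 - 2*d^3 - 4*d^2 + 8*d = d*(d - 2)^2*(d + 2)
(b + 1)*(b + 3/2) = b^2 + 5*b/2 + 3/2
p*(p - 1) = p^2 - p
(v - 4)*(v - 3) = v^2 - 7*v + 12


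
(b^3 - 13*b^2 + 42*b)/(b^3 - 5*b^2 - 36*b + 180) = b*(b - 7)/(b^2 + b - 30)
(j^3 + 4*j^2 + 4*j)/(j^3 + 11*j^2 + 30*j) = (j^2 + 4*j + 4)/(j^2 + 11*j + 30)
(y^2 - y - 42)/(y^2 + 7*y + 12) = (y^2 - y - 42)/(y^2 + 7*y + 12)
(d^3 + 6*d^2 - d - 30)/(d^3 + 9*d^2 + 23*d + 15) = (d - 2)/(d + 1)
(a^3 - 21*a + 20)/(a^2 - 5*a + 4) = a + 5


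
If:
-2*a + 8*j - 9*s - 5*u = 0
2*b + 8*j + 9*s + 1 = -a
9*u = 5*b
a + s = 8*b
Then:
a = 1339*u/75 + 1/15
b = 9*u/5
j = 361*u/300 - 7/120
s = -259*u/75 - 1/15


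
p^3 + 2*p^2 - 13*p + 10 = (p - 2)*(p - 1)*(p + 5)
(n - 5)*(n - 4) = n^2 - 9*n + 20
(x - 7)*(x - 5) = x^2 - 12*x + 35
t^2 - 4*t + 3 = (t - 3)*(t - 1)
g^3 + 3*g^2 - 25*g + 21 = (g - 3)*(g - 1)*(g + 7)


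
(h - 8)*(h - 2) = h^2 - 10*h + 16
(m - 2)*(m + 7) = m^2 + 5*m - 14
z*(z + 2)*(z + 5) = z^3 + 7*z^2 + 10*z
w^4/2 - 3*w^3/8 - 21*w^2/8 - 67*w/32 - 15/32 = (w/2 + 1/4)*(w - 3)*(w + 1/2)*(w + 5/4)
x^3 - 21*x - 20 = (x - 5)*(x + 1)*(x + 4)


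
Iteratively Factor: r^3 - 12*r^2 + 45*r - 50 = (r - 5)*(r^2 - 7*r + 10) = (r - 5)^2*(r - 2)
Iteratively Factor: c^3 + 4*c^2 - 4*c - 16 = (c + 2)*(c^2 + 2*c - 8) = (c - 2)*(c + 2)*(c + 4)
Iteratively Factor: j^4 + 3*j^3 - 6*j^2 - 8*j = (j - 2)*(j^3 + 5*j^2 + 4*j) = (j - 2)*(j + 4)*(j^2 + j) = j*(j - 2)*(j + 4)*(j + 1)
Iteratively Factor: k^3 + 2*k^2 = (k)*(k^2 + 2*k) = k*(k + 2)*(k)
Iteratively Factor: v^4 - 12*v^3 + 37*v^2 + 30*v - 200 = (v - 5)*(v^3 - 7*v^2 + 2*v + 40) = (v - 5)*(v + 2)*(v^2 - 9*v + 20) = (v - 5)*(v - 4)*(v + 2)*(v - 5)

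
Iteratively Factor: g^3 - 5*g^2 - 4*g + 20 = (g - 5)*(g^2 - 4) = (g - 5)*(g - 2)*(g + 2)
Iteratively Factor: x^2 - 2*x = (x)*(x - 2)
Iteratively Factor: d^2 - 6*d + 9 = (d - 3)*(d - 3)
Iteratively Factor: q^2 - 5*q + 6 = (q - 2)*(q - 3)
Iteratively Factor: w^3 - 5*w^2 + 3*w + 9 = (w - 3)*(w^2 - 2*w - 3) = (w - 3)^2*(w + 1)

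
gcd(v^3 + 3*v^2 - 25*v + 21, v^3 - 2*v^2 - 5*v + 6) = v^2 - 4*v + 3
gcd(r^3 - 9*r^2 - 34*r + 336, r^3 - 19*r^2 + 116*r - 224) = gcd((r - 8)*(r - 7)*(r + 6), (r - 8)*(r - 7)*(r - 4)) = r^2 - 15*r + 56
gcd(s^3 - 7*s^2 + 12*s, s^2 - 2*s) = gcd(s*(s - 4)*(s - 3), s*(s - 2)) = s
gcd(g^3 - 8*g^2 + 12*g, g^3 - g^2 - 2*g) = g^2 - 2*g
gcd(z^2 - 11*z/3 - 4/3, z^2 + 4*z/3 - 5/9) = 1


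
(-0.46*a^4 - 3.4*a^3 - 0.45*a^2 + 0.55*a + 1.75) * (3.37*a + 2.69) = -1.5502*a^5 - 12.6954*a^4 - 10.6625*a^3 + 0.643*a^2 + 7.377*a + 4.7075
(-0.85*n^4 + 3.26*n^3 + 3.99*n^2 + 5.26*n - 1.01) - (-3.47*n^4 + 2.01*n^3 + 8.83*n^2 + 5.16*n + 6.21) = 2.62*n^4 + 1.25*n^3 - 4.84*n^2 + 0.0999999999999996*n - 7.22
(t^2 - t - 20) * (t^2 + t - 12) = t^4 - 33*t^2 - 8*t + 240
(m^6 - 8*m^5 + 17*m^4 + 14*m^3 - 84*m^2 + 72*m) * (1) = m^6 - 8*m^5 + 17*m^4 + 14*m^3 - 84*m^2 + 72*m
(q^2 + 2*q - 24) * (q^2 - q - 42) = q^4 + q^3 - 68*q^2 - 60*q + 1008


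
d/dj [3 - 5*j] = -5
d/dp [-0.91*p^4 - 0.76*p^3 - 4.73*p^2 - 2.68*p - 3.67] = -3.64*p^3 - 2.28*p^2 - 9.46*p - 2.68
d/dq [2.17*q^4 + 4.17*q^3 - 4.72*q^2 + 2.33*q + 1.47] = 8.68*q^3 + 12.51*q^2 - 9.44*q + 2.33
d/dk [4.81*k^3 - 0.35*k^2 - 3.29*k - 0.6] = 14.43*k^2 - 0.7*k - 3.29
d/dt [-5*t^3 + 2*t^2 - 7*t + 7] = -15*t^2 + 4*t - 7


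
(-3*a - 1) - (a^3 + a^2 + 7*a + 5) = -a^3 - a^2 - 10*a - 6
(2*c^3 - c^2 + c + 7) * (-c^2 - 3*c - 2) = -2*c^5 - 5*c^4 - 2*c^3 - 8*c^2 - 23*c - 14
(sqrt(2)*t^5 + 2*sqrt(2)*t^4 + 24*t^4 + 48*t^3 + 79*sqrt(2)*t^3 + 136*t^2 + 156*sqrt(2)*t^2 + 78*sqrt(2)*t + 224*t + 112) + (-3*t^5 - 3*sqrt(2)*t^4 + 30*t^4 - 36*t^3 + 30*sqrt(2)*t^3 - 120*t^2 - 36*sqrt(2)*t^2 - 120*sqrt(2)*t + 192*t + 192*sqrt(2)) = -3*t^5 + sqrt(2)*t^5 - sqrt(2)*t^4 + 54*t^4 + 12*t^3 + 109*sqrt(2)*t^3 + 16*t^2 + 120*sqrt(2)*t^2 - 42*sqrt(2)*t + 416*t + 112 + 192*sqrt(2)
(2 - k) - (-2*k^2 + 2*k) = 2*k^2 - 3*k + 2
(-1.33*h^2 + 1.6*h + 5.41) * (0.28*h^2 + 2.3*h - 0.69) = -0.3724*h^4 - 2.611*h^3 + 6.1125*h^2 + 11.339*h - 3.7329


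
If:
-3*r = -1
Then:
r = 1/3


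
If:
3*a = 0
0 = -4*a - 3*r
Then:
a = 0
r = 0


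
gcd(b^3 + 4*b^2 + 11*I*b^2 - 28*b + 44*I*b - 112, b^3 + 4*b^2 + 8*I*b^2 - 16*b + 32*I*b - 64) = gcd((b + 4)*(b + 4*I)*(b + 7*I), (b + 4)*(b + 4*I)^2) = b^2 + b*(4 + 4*I) + 16*I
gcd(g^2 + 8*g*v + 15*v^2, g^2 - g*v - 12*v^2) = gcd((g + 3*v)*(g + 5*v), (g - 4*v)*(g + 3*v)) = g + 3*v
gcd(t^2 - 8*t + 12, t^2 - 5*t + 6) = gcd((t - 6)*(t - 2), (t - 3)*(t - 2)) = t - 2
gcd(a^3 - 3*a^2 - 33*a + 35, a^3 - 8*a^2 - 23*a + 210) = a^2 - 2*a - 35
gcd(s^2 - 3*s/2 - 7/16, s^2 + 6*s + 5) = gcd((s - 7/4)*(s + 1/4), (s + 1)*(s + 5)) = 1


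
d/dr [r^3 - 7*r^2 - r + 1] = 3*r^2 - 14*r - 1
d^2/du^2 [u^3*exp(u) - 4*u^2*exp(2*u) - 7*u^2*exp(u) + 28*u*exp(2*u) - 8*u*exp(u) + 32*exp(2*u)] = (u^3 - 16*u^2*exp(u) - u^2 + 80*u*exp(u) - 30*u + 232*exp(u) - 30)*exp(u)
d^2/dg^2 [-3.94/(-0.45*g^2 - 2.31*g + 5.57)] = (-1.5957*g^2 - 8.19126*g + 3.94*(0.9*g + 2.31)*(1.8*g + 4.62) + 19.75122)/(0.45*g^2 + 2.31*g - 5.57)^3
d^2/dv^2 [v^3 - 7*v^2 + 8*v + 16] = 6*v - 14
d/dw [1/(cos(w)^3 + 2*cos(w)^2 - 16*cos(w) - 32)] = (3*cos(w)^2 + 4*cos(w) - 16)*sin(w)/(cos(w)^3 + 2*cos(w)^2 - 16*cos(w) - 32)^2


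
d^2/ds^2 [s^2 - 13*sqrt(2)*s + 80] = 2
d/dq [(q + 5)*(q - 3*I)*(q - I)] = 3*q^2 + q*(10 - 8*I) - 3 - 20*I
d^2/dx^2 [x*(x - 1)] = 2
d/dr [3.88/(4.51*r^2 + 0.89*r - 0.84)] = (-34.9976*r - 3.4532)/(4.51*r^2 + 0.89*r - 0.84)^2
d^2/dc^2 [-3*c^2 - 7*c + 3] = -6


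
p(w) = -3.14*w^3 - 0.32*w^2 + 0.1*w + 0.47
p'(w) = -9.42*w^2 - 0.64*w + 0.1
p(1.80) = -18.70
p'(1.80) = -31.57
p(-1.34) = 7.32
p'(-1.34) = -15.96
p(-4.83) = 346.33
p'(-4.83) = -216.57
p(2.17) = -32.91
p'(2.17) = -45.65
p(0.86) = -1.68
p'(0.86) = -7.42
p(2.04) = -27.32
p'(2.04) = -40.41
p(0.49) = 0.07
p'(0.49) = -2.48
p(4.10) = -220.91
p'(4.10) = -160.87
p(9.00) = -2313.61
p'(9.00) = -768.68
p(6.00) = -688.69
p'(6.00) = -342.86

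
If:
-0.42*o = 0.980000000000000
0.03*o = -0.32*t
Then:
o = -2.33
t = 0.22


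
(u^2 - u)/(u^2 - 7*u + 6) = u/(u - 6)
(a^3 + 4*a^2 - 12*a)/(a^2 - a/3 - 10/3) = 3*a*(a + 6)/(3*a + 5)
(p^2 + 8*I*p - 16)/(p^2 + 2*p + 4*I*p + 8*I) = (p + 4*I)/(p + 2)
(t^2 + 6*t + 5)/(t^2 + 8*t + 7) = (t + 5)/(t + 7)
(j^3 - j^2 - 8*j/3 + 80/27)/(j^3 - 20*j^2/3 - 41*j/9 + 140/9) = (j - 4/3)/(j - 7)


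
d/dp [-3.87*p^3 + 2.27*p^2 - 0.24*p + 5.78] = -11.61*p^2 + 4.54*p - 0.24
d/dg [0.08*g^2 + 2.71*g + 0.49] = 0.16*g + 2.71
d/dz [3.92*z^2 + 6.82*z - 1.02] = 7.84*z + 6.82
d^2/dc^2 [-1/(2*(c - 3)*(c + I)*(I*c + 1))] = I*(6*c^4 - 24*c^3 + 30*c^2 - 8)/(c^9 - 9*c^8 + 30*c^7 - 54*c^6 + 84*c^5 - 108*c^4 + 82*c^3 - 90*c^2 + 27*c - 27)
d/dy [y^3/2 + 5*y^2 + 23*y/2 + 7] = 3*y^2/2 + 10*y + 23/2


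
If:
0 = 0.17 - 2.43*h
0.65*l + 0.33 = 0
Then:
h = 0.07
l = -0.51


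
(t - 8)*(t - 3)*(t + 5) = t^3 - 6*t^2 - 31*t + 120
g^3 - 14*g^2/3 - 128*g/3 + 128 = (g - 8)*(g - 8/3)*(g + 6)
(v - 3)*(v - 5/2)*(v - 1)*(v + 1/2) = v^4 - 6*v^3 + 39*v^2/4 - v - 15/4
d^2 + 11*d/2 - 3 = (d - 1/2)*(d + 6)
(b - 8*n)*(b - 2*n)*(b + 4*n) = b^3 - 6*b^2*n - 24*b*n^2 + 64*n^3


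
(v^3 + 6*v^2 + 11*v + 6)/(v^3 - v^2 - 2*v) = (v^2 + 5*v + 6)/(v*(v - 2))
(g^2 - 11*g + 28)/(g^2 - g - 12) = (g - 7)/(g + 3)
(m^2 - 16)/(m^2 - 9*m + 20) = (m + 4)/(m - 5)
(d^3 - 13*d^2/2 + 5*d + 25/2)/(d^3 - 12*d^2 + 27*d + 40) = (d - 5/2)/(d - 8)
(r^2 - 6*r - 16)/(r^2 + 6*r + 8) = (r - 8)/(r + 4)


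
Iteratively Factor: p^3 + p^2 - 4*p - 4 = (p + 2)*(p^2 - p - 2) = (p - 2)*(p + 2)*(p + 1)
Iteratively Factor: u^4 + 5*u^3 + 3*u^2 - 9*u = (u - 1)*(u^3 + 6*u^2 + 9*u) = (u - 1)*(u + 3)*(u^2 + 3*u) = (u - 1)*(u + 3)^2*(u)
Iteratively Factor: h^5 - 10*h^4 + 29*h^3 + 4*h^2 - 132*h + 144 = (h - 4)*(h^4 - 6*h^3 + 5*h^2 + 24*h - 36) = (h - 4)*(h + 2)*(h^3 - 8*h^2 + 21*h - 18) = (h - 4)*(h - 2)*(h + 2)*(h^2 - 6*h + 9) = (h - 4)*(h - 3)*(h - 2)*(h + 2)*(h - 3)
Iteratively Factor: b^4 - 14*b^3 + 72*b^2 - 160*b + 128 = (b - 4)*(b^3 - 10*b^2 + 32*b - 32) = (b - 4)^2*(b^2 - 6*b + 8) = (b - 4)^2*(b - 2)*(b - 4)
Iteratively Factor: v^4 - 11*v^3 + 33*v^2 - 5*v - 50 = (v - 5)*(v^3 - 6*v^2 + 3*v + 10) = (v - 5)*(v + 1)*(v^2 - 7*v + 10) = (v - 5)*(v - 2)*(v + 1)*(v - 5)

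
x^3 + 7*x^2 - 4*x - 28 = (x - 2)*(x + 2)*(x + 7)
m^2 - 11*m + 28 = (m - 7)*(m - 4)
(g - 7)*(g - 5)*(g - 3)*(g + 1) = g^4 - 14*g^3 + 56*g^2 - 34*g - 105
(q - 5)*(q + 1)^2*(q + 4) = q^4 + q^3 - 21*q^2 - 41*q - 20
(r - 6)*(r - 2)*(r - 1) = r^3 - 9*r^2 + 20*r - 12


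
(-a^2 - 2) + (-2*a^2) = -3*a^2 - 2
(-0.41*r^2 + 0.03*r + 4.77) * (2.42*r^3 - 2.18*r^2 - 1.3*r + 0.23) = -0.9922*r^5 + 0.9664*r^4 + 12.011*r^3 - 10.5319*r^2 - 6.1941*r + 1.0971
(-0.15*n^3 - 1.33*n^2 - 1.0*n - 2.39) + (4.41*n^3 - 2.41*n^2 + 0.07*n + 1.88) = 4.26*n^3 - 3.74*n^2 - 0.93*n - 0.51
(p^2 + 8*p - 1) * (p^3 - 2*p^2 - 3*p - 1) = p^5 + 6*p^4 - 20*p^3 - 23*p^2 - 5*p + 1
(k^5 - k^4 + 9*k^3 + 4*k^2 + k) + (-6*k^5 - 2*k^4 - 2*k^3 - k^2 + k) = -5*k^5 - 3*k^4 + 7*k^3 + 3*k^2 + 2*k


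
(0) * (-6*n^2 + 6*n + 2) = 0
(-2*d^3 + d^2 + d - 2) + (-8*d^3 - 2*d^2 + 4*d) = -10*d^3 - d^2 + 5*d - 2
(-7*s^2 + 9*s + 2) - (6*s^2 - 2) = -13*s^2 + 9*s + 4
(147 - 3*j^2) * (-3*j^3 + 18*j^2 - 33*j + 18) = 9*j^5 - 54*j^4 - 342*j^3 + 2592*j^2 - 4851*j + 2646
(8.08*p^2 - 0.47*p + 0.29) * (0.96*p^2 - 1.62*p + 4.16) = 7.7568*p^4 - 13.5408*p^3 + 34.6526*p^2 - 2.425*p + 1.2064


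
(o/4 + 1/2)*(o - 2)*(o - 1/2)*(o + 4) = o^4/4 + 7*o^3/8 - 3*o^2/2 - 7*o/2 + 2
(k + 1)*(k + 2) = k^2 + 3*k + 2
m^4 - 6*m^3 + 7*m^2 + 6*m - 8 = (m - 4)*(m - 2)*(m - 1)*(m + 1)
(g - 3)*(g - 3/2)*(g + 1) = g^3 - 7*g^2/2 + 9/2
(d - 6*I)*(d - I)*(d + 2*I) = d^3 - 5*I*d^2 + 8*d - 12*I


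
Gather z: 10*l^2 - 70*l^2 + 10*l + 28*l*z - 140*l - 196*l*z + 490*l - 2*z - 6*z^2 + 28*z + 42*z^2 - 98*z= -60*l^2 + 360*l + 36*z^2 + z*(-168*l - 72)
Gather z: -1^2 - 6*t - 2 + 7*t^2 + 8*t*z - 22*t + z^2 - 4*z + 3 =7*t^2 - 28*t + z^2 + z*(8*t - 4)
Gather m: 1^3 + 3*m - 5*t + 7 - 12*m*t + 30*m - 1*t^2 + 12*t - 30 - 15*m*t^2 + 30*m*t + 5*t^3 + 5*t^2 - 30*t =m*(-15*t^2 + 18*t + 33) + 5*t^3 + 4*t^2 - 23*t - 22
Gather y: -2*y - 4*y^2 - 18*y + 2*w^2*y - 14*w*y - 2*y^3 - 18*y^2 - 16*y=-2*y^3 - 22*y^2 + y*(2*w^2 - 14*w - 36)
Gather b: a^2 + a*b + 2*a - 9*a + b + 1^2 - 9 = a^2 - 7*a + b*(a + 1) - 8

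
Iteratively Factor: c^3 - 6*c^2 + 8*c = (c - 4)*(c^2 - 2*c) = (c - 4)*(c - 2)*(c)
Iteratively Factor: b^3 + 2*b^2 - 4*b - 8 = (b - 2)*(b^2 + 4*b + 4) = (b - 2)*(b + 2)*(b + 2)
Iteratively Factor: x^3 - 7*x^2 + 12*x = (x - 4)*(x^2 - 3*x) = x*(x - 4)*(x - 3)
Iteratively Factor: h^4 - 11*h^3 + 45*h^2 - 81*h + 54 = (h - 2)*(h^3 - 9*h^2 + 27*h - 27) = (h - 3)*(h - 2)*(h^2 - 6*h + 9) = (h - 3)^2*(h - 2)*(h - 3)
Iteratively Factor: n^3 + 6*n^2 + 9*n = (n + 3)*(n^2 + 3*n) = (n + 3)^2*(n)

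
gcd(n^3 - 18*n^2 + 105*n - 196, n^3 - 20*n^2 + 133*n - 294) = n^2 - 14*n + 49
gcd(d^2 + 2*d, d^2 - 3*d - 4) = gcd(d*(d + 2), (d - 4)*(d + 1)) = 1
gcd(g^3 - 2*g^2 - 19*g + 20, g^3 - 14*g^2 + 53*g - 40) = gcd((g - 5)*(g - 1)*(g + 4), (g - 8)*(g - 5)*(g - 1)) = g^2 - 6*g + 5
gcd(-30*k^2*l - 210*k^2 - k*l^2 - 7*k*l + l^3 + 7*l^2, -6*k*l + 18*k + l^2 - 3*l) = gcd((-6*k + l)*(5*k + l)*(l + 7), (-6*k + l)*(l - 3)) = 6*k - l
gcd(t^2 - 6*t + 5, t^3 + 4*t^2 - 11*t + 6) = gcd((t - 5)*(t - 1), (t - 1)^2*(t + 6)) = t - 1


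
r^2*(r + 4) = r^3 + 4*r^2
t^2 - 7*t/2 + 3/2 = (t - 3)*(t - 1/2)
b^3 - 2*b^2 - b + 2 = (b - 2)*(b - 1)*(b + 1)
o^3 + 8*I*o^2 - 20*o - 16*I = (o + 2*I)^2*(o + 4*I)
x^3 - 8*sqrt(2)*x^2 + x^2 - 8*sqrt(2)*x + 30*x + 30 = (x + 1)*(x - 5*sqrt(2))*(x - 3*sqrt(2))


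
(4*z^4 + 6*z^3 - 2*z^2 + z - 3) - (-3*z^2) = 4*z^4 + 6*z^3 + z^2 + z - 3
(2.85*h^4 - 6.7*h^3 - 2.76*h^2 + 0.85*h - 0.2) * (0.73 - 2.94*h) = -8.379*h^5 + 21.7785*h^4 + 3.2234*h^3 - 4.5138*h^2 + 1.2085*h - 0.146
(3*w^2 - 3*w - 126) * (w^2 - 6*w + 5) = 3*w^4 - 21*w^3 - 93*w^2 + 741*w - 630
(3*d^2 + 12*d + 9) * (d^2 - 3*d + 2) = 3*d^4 + 3*d^3 - 21*d^2 - 3*d + 18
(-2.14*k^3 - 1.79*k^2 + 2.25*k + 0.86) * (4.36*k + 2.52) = -9.3304*k^4 - 13.1972*k^3 + 5.2992*k^2 + 9.4196*k + 2.1672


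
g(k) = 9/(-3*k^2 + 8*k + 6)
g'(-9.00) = -0.00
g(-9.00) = -0.03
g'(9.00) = 0.02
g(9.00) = -0.05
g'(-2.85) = -0.13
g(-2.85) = -0.22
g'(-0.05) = -2.39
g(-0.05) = 1.61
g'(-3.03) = -0.11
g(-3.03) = -0.20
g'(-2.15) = -0.30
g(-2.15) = -0.36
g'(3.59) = 7.83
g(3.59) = -2.28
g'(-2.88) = -0.13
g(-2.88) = -0.21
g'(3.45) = 25.73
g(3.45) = -4.27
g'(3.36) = 111.93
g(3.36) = -9.10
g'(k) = 9*(6*k - 8)/(-3*k^2 + 8*k + 6)^2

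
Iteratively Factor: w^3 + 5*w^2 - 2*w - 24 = (w + 4)*(w^2 + w - 6) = (w + 3)*(w + 4)*(w - 2)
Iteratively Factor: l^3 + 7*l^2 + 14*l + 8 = (l + 1)*(l^2 + 6*l + 8) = (l + 1)*(l + 4)*(l + 2)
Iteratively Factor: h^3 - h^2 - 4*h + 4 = (h + 2)*(h^2 - 3*h + 2) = (h - 2)*(h + 2)*(h - 1)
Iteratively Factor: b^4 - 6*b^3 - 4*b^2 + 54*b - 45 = (b - 5)*(b^3 - b^2 - 9*b + 9) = (b - 5)*(b + 3)*(b^2 - 4*b + 3) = (b - 5)*(b - 1)*(b + 3)*(b - 3)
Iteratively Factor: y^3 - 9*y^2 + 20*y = (y - 5)*(y^2 - 4*y) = y*(y - 5)*(y - 4)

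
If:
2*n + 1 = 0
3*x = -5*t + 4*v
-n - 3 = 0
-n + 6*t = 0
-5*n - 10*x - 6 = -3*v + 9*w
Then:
No Solution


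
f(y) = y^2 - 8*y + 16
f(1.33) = 7.13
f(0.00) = 16.00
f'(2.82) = -2.36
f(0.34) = 13.40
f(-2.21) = 38.56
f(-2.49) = 42.12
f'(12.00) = 16.00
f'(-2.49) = -12.98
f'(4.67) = 1.34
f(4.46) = 0.21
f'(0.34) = -7.32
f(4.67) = 0.45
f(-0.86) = 23.62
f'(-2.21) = -12.42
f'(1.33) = -5.34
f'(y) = 2*y - 8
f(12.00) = 64.00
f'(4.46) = 0.92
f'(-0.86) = -9.72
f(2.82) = 1.39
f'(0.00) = -8.00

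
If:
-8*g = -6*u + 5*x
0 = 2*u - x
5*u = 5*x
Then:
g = 0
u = 0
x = 0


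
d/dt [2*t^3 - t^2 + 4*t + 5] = 6*t^2 - 2*t + 4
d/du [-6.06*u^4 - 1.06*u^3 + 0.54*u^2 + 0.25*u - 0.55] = -24.24*u^3 - 3.18*u^2 + 1.08*u + 0.25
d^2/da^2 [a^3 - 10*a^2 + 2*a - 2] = 6*a - 20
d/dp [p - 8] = 1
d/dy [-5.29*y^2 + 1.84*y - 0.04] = 1.84 - 10.58*y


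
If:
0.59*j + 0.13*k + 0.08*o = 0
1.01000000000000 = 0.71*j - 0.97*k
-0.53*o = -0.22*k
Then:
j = 0.24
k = -0.87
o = -0.36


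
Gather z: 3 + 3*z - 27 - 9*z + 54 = 30 - 6*z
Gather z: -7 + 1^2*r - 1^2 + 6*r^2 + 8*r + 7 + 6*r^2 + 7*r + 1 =12*r^2 + 16*r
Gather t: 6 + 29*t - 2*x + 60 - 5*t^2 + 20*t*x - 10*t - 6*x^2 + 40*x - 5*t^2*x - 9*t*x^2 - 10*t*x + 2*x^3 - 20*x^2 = t^2*(-5*x - 5) + t*(-9*x^2 + 10*x + 19) + 2*x^3 - 26*x^2 + 38*x + 66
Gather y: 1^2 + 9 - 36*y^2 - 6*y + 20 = -36*y^2 - 6*y + 30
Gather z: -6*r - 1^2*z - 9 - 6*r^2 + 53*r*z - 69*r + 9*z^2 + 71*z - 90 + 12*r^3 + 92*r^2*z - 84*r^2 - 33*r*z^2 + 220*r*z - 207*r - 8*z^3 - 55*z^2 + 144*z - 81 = 12*r^3 - 90*r^2 - 282*r - 8*z^3 + z^2*(-33*r - 46) + z*(92*r^2 + 273*r + 214) - 180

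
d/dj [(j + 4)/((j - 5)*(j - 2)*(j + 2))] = (-2*j^3 - 7*j^2 + 40*j + 36)/(j^6 - 10*j^5 + 17*j^4 + 80*j^3 - 184*j^2 - 160*j + 400)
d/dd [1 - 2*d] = -2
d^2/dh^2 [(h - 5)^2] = 2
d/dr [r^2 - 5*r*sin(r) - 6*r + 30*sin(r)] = -5*r*cos(r) + 2*r - 5*sin(r) + 30*cos(r) - 6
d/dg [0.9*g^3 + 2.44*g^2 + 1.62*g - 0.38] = 2.7*g^2 + 4.88*g + 1.62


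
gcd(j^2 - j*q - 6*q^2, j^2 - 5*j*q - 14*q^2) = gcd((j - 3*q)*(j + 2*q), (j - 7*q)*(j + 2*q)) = j + 2*q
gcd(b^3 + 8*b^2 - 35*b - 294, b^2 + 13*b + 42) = b + 7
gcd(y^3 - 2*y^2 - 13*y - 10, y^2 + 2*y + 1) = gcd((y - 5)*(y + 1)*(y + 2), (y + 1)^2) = y + 1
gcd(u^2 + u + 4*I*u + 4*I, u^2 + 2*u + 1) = u + 1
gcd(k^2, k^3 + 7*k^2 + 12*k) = k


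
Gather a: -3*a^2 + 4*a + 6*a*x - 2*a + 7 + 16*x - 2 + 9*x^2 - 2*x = -3*a^2 + a*(6*x + 2) + 9*x^2 + 14*x + 5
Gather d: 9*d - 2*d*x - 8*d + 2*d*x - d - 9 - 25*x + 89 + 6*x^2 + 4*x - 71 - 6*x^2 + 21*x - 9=0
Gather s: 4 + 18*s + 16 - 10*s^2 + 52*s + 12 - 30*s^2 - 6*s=-40*s^2 + 64*s + 32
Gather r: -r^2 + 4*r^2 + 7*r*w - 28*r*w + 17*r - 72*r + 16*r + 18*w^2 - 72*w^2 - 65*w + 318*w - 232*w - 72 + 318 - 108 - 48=3*r^2 + r*(-21*w - 39) - 54*w^2 + 21*w + 90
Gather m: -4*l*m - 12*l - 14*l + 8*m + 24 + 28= -26*l + m*(8 - 4*l) + 52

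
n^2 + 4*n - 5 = (n - 1)*(n + 5)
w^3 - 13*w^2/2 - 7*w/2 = w*(w - 7)*(w + 1/2)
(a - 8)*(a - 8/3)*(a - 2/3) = a^3 - 34*a^2/3 + 256*a/9 - 128/9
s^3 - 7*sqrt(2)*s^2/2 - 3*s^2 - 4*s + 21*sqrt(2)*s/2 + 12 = (s - 3)*(s - 4*sqrt(2))*(s + sqrt(2)/2)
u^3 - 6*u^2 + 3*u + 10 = (u - 5)*(u - 2)*(u + 1)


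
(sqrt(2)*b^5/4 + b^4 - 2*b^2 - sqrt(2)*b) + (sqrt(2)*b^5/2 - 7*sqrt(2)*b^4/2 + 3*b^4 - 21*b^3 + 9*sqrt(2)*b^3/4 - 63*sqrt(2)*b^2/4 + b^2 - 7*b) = 3*sqrt(2)*b^5/4 - 7*sqrt(2)*b^4/2 + 4*b^4 - 21*b^3 + 9*sqrt(2)*b^3/4 - 63*sqrt(2)*b^2/4 - b^2 - 7*b - sqrt(2)*b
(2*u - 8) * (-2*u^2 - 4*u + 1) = -4*u^3 + 8*u^2 + 34*u - 8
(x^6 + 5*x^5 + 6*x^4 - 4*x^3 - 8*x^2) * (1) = x^6 + 5*x^5 + 6*x^4 - 4*x^3 - 8*x^2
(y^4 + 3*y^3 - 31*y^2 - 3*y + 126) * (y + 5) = y^5 + 8*y^4 - 16*y^3 - 158*y^2 + 111*y + 630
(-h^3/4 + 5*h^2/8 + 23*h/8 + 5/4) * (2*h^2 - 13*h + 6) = -h^5/2 + 9*h^4/2 - 31*h^3/8 - 249*h^2/8 + h + 15/2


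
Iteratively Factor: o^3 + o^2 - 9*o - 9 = (o + 1)*(o^2 - 9) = (o - 3)*(o + 1)*(o + 3)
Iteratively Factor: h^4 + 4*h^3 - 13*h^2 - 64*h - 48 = (h + 3)*(h^3 + h^2 - 16*h - 16) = (h + 3)*(h + 4)*(h^2 - 3*h - 4) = (h - 4)*(h + 3)*(h + 4)*(h + 1)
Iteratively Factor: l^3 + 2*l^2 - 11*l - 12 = (l + 4)*(l^2 - 2*l - 3) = (l + 1)*(l + 4)*(l - 3)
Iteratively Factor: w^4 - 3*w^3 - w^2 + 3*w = (w + 1)*(w^3 - 4*w^2 + 3*w) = w*(w + 1)*(w^2 - 4*w + 3) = w*(w - 3)*(w + 1)*(w - 1)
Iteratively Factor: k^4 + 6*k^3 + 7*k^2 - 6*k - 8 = (k + 1)*(k^3 + 5*k^2 + 2*k - 8) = (k + 1)*(k + 2)*(k^2 + 3*k - 4) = (k - 1)*(k + 1)*(k + 2)*(k + 4)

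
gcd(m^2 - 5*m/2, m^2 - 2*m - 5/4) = m - 5/2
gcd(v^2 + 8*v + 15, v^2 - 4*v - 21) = v + 3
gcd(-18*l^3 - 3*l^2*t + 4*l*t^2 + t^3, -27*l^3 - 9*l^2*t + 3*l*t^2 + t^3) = 9*l^2 + 6*l*t + t^2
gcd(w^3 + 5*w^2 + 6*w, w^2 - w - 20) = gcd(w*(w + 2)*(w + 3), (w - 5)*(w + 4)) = 1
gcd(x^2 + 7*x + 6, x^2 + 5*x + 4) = x + 1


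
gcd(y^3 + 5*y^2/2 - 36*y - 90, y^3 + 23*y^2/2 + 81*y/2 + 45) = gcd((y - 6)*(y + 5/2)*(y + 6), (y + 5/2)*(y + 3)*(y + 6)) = y^2 + 17*y/2 + 15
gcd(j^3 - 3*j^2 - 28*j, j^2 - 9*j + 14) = j - 7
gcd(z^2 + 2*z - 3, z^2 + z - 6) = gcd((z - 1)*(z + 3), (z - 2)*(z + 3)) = z + 3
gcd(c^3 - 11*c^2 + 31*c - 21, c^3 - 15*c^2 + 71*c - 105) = c^2 - 10*c + 21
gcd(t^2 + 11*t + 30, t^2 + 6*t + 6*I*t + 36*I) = t + 6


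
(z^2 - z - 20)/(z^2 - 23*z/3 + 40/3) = 3*(z + 4)/(3*z - 8)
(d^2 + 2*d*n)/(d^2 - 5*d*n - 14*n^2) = d/(d - 7*n)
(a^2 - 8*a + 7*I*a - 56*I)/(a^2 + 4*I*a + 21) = (a - 8)/(a - 3*I)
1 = 1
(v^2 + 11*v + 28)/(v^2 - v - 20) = (v + 7)/(v - 5)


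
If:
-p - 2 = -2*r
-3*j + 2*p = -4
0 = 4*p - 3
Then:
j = 11/6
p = 3/4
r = 11/8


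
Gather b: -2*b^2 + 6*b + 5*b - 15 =-2*b^2 + 11*b - 15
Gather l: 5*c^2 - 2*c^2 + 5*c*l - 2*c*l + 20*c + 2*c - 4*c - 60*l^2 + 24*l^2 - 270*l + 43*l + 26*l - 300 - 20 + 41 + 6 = 3*c^2 + 18*c - 36*l^2 + l*(3*c - 201) - 273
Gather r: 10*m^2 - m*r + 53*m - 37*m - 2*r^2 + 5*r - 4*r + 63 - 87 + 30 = 10*m^2 + 16*m - 2*r^2 + r*(1 - m) + 6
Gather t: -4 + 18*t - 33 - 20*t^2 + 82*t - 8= -20*t^2 + 100*t - 45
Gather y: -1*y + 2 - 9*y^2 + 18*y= -9*y^2 + 17*y + 2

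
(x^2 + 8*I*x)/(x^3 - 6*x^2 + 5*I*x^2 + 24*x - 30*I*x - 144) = x/(x^2 - 3*x*(2 + I) + 18*I)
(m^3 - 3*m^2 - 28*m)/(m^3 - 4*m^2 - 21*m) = (m + 4)/(m + 3)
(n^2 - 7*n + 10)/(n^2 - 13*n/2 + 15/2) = 2*(n - 2)/(2*n - 3)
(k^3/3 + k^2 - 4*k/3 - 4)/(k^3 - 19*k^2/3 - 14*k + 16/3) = (k^2 + k - 6)/(3*k^2 - 25*k + 8)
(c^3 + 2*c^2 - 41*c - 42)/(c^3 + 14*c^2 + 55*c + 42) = (c - 6)/(c + 6)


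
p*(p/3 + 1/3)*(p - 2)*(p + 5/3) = p^4/3 + 2*p^3/9 - 11*p^2/9 - 10*p/9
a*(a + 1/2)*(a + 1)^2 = a^4 + 5*a^3/2 + 2*a^2 + a/2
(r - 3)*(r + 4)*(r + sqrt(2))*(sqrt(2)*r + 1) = sqrt(2)*r^4 + sqrt(2)*r^3 + 3*r^3 - 11*sqrt(2)*r^2 + 3*r^2 - 36*r + sqrt(2)*r - 12*sqrt(2)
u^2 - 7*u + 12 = (u - 4)*(u - 3)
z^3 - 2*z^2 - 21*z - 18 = (z - 6)*(z + 1)*(z + 3)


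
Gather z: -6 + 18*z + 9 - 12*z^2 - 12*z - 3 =-12*z^2 + 6*z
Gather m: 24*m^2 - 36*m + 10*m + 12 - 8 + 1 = 24*m^2 - 26*m + 5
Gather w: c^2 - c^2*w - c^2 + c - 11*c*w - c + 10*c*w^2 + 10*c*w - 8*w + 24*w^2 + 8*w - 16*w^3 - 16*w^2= -16*w^3 + w^2*(10*c + 8) + w*(-c^2 - c)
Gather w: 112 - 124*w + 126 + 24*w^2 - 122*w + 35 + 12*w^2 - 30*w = 36*w^2 - 276*w + 273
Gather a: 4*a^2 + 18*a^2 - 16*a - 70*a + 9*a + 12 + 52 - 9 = 22*a^2 - 77*a + 55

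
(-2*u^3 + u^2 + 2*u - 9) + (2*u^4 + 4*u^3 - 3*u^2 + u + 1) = 2*u^4 + 2*u^3 - 2*u^2 + 3*u - 8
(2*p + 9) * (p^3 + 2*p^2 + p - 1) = 2*p^4 + 13*p^3 + 20*p^2 + 7*p - 9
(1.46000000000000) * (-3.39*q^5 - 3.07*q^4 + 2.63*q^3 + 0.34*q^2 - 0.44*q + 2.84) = -4.9494*q^5 - 4.4822*q^4 + 3.8398*q^3 + 0.4964*q^2 - 0.6424*q + 4.1464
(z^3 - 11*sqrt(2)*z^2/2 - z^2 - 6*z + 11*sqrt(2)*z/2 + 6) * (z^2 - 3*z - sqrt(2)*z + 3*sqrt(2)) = z^5 - 13*sqrt(2)*z^4/2 - 4*z^4 + 8*z^3 + 26*sqrt(2)*z^3 - 20*z^2 - 27*sqrt(2)*z^2/2 - 24*sqrt(2)*z + 15*z + 18*sqrt(2)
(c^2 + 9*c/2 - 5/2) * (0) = 0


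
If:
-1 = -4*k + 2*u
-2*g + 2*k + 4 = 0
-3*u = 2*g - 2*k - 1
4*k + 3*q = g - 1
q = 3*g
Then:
No Solution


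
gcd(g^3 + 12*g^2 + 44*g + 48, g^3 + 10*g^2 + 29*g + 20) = g + 4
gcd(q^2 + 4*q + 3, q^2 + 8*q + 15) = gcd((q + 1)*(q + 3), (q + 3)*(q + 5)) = q + 3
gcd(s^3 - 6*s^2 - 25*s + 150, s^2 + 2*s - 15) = s + 5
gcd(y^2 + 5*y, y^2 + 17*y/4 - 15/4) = y + 5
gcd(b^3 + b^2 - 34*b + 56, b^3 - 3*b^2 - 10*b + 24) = b^2 - 6*b + 8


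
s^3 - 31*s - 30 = (s - 6)*(s + 1)*(s + 5)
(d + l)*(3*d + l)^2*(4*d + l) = 36*d^4 + 69*d^3*l + 43*d^2*l^2 + 11*d*l^3 + l^4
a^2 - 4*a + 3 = (a - 3)*(a - 1)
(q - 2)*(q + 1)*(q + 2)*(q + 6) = q^4 + 7*q^3 + 2*q^2 - 28*q - 24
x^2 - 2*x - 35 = (x - 7)*(x + 5)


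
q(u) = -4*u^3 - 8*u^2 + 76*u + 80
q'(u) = -12*u^2 - 16*u + 76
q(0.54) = 118.08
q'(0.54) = 63.86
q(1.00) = 144.00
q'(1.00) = 48.00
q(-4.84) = -21.73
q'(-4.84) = -127.67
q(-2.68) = -104.14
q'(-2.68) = 32.69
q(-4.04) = -93.86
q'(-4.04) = -55.22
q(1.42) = 160.34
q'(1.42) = 29.08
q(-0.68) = 25.88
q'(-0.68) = 81.33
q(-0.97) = 2.40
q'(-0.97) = 80.23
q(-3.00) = -112.00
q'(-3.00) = 16.00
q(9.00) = -2800.00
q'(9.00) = -1040.00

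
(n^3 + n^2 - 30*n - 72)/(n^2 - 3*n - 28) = (n^2 - 3*n - 18)/(n - 7)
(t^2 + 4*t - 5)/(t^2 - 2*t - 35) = (t - 1)/(t - 7)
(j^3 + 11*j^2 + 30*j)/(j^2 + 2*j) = (j^2 + 11*j + 30)/(j + 2)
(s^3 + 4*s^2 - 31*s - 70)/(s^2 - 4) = (s^2 + 2*s - 35)/(s - 2)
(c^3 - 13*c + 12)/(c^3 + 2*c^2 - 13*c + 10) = (c^2 + c - 12)/(c^2 + 3*c - 10)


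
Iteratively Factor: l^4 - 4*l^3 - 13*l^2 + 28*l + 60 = (l + 2)*(l^3 - 6*l^2 - l + 30) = (l - 5)*(l + 2)*(l^2 - l - 6) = (l - 5)*(l - 3)*(l + 2)*(l + 2)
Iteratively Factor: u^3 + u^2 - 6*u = (u)*(u^2 + u - 6) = u*(u - 2)*(u + 3)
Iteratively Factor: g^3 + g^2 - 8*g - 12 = (g + 2)*(g^2 - g - 6) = (g + 2)^2*(g - 3)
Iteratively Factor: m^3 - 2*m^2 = (m)*(m^2 - 2*m) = m*(m - 2)*(m)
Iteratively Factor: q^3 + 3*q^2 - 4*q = (q + 4)*(q^2 - q) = (q - 1)*(q + 4)*(q)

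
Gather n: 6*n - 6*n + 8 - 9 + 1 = 0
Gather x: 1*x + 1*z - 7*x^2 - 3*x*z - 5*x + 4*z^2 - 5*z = -7*x^2 + x*(-3*z - 4) + 4*z^2 - 4*z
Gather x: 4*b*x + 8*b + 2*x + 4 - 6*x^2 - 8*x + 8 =8*b - 6*x^2 + x*(4*b - 6) + 12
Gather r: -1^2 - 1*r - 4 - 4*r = -5*r - 5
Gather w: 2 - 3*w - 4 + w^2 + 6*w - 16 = w^2 + 3*w - 18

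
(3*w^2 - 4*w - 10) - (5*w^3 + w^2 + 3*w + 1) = -5*w^3 + 2*w^2 - 7*w - 11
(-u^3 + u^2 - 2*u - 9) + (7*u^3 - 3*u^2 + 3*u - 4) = 6*u^3 - 2*u^2 + u - 13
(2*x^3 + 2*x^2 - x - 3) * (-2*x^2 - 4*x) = -4*x^5 - 12*x^4 - 6*x^3 + 10*x^2 + 12*x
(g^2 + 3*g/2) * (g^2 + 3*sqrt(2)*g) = g^4 + 3*g^3/2 + 3*sqrt(2)*g^3 + 9*sqrt(2)*g^2/2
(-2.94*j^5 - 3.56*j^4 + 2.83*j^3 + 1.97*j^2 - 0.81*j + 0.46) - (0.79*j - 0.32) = -2.94*j^5 - 3.56*j^4 + 2.83*j^3 + 1.97*j^2 - 1.6*j + 0.78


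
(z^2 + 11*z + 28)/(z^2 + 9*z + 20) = (z + 7)/(z + 5)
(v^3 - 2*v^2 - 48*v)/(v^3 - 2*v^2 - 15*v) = (-v^2 + 2*v + 48)/(-v^2 + 2*v + 15)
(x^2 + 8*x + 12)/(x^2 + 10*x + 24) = (x + 2)/(x + 4)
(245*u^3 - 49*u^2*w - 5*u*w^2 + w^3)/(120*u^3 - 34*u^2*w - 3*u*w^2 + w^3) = (49*u^2 - w^2)/(24*u^2 - 2*u*w - w^2)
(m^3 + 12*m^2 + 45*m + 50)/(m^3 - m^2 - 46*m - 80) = (m + 5)/(m - 8)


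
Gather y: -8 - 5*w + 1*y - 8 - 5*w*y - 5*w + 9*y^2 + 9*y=-10*w + 9*y^2 + y*(10 - 5*w) - 16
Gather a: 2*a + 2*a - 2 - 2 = 4*a - 4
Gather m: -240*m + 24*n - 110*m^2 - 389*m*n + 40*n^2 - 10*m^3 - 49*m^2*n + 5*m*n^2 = -10*m^3 + m^2*(-49*n - 110) + m*(5*n^2 - 389*n - 240) + 40*n^2 + 24*n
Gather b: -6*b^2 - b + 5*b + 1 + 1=-6*b^2 + 4*b + 2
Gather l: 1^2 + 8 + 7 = 16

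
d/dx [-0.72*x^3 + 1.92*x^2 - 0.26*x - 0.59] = -2.16*x^2 + 3.84*x - 0.26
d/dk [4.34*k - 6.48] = 4.34000000000000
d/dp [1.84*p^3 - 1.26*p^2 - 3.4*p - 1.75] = 5.52*p^2 - 2.52*p - 3.4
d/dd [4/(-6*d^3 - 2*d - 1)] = 8*(9*d^2 + 1)/(6*d^3 + 2*d + 1)^2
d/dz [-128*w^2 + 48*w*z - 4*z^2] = 48*w - 8*z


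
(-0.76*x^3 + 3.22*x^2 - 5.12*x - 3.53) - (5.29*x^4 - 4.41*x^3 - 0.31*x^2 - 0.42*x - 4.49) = -5.29*x^4 + 3.65*x^3 + 3.53*x^2 - 4.7*x + 0.96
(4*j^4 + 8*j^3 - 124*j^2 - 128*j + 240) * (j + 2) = 4*j^5 + 16*j^4 - 108*j^3 - 376*j^2 - 16*j + 480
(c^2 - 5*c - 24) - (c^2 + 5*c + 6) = -10*c - 30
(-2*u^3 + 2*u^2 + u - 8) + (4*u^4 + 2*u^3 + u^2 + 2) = 4*u^4 + 3*u^2 + u - 6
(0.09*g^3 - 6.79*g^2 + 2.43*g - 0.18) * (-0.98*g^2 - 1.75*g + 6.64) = -0.0882*g^5 + 6.4967*g^4 + 10.0987*g^3 - 49.1617*g^2 + 16.4502*g - 1.1952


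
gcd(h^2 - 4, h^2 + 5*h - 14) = h - 2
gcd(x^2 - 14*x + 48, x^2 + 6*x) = 1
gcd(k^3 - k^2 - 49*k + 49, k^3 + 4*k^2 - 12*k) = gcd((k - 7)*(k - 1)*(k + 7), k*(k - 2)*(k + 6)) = 1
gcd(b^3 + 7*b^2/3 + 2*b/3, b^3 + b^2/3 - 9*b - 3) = b + 1/3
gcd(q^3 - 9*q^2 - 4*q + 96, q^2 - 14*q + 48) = q - 8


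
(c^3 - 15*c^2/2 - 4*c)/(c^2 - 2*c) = (c^2 - 15*c/2 - 4)/(c - 2)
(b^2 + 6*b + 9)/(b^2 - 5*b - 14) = (b^2 + 6*b + 9)/(b^2 - 5*b - 14)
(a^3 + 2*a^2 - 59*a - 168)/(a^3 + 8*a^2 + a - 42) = (a - 8)/(a - 2)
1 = 1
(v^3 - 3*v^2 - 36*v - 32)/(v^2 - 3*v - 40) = (v^2 + 5*v + 4)/(v + 5)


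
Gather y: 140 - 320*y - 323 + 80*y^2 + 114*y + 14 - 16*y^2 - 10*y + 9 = 64*y^2 - 216*y - 160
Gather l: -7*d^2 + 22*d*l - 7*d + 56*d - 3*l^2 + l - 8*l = -7*d^2 + 49*d - 3*l^2 + l*(22*d - 7)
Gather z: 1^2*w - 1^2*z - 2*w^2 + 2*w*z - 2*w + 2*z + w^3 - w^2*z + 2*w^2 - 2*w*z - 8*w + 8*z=w^3 - 9*w + z*(9 - w^2)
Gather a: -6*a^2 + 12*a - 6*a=-6*a^2 + 6*a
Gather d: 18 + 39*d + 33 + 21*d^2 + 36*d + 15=21*d^2 + 75*d + 66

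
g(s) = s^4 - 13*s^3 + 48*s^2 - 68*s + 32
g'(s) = 4*s^3 - 39*s^2 + 96*s - 68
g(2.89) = -7.65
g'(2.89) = -19.74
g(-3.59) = 1662.34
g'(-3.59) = -1100.35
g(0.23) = 18.74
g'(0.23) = -47.93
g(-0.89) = 140.33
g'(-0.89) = -187.15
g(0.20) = 20.22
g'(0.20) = -50.33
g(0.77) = 2.52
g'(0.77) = -15.38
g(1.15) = -0.74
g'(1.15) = -3.09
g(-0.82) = 127.66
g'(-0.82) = -175.15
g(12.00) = 4400.00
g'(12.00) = 2380.00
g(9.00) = 392.00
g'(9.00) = 553.00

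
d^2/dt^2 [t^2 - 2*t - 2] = 2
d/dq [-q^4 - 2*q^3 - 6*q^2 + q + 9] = -4*q^3 - 6*q^2 - 12*q + 1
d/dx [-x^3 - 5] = -3*x^2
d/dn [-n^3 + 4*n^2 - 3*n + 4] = -3*n^2 + 8*n - 3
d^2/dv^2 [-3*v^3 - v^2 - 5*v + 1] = -18*v - 2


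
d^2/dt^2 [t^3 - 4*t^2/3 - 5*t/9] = 6*t - 8/3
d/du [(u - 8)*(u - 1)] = 2*u - 9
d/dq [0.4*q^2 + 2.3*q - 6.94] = 0.8*q + 2.3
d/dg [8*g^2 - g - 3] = 16*g - 1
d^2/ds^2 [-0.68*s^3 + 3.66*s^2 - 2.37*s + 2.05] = 7.32 - 4.08*s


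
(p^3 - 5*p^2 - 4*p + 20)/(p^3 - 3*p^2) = (p^3 - 5*p^2 - 4*p + 20)/(p^2*(p - 3))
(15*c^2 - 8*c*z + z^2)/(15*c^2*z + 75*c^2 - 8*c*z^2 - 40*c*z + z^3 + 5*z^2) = 1/(z + 5)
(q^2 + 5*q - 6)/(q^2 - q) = (q + 6)/q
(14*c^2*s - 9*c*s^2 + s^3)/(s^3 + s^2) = (14*c^2 - 9*c*s + s^2)/(s*(s + 1))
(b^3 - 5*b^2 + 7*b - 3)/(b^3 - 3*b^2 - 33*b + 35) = (b^2 - 4*b + 3)/(b^2 - 2*b - 35)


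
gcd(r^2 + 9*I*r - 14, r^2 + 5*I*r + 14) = r + 7*I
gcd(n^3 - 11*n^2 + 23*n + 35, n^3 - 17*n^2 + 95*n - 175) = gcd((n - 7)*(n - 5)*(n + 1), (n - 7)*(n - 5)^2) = n^2 - 12*n + 35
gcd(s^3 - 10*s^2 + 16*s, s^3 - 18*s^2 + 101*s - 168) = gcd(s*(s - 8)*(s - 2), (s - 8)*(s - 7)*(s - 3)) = s - 8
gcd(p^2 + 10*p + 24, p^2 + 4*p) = p + 4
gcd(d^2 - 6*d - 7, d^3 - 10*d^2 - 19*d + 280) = d - 7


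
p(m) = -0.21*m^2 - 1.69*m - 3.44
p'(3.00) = -2.95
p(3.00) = -10.40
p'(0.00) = -1.69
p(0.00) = -3.44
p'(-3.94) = -0.04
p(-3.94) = -0.04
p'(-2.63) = -0.59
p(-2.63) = -0.45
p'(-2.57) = -0.61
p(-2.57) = -0.48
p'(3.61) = -3.21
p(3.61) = -12.28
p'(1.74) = -2.42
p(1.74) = -7.02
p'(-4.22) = 0.08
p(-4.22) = -0.05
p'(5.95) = -4.19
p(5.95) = -20.93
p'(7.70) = -4.92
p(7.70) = -28.90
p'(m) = -0.42*m - 1.69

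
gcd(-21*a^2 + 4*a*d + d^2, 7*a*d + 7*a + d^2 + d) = 7*a + d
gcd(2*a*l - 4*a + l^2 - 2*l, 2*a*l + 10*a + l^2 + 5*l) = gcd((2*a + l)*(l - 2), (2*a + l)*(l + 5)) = 2*a + l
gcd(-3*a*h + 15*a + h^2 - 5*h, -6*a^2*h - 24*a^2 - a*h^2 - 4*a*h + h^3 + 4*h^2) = 3*a - h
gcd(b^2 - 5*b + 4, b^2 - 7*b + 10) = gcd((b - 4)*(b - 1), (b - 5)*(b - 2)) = 1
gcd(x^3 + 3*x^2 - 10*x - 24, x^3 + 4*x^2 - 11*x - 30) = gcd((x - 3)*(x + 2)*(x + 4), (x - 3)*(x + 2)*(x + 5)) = x^2 - x - 6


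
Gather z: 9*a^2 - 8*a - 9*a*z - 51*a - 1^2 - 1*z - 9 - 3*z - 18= 9*a^2 - 59*a + z*(-9*a - 4) - 28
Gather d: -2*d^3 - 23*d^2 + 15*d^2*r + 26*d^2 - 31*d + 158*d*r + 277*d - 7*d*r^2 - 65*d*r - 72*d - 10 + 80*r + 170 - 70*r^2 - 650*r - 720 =-2*d^3 + d^2*(15*r + 3) + d*(-7*r^2 + 93*r + 174) - 70*r^2 - 570*r - 560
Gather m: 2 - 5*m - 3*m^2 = -3*m^2 - 5*m + 2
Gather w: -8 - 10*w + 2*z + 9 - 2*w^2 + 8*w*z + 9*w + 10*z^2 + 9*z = -2*w^2 + w*(8*z - 1) + 10*z^2 + 11*z + 1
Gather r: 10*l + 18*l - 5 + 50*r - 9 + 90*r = 28*l + 140*r - 14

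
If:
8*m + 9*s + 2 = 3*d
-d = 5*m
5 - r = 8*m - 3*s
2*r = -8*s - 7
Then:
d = -625/466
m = 125/466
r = 61/466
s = -423/466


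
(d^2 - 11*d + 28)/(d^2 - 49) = (d - 4)/(d + 7)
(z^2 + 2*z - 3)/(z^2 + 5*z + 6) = (z - 1)/(z + 2)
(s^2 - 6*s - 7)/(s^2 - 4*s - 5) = (s - 7)/(s - 5)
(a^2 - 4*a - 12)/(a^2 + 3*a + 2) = (a - 6)/(a + 1)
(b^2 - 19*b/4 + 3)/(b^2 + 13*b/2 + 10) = (4*b^2 - 19*b + 12)/(2*(2*b^2 + 13*b + 20))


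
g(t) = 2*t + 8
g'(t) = 2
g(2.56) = 13.12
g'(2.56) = 2.00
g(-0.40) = 7.20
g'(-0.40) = 2.00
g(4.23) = 16.46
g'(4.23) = 2.00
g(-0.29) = 7.42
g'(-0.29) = 2.00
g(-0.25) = 7.50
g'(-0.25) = 2.00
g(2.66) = 13.32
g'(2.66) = 2.00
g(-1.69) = 4.62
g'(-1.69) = 2.00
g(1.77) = 11.54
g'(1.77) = 2.00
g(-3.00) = 2.00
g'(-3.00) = 2.00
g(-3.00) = 2.00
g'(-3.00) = 2.00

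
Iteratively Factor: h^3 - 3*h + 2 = (h + 2)*(h^2 - 2*h + 1) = (h - 1)*(h + 2)*(h - 1)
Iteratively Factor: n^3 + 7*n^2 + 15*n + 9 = (n + 3)*(n^2 + 4*n + 3) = (n + 1)*(n + 3)*(n + 3)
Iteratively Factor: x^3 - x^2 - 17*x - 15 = (x + 3)*(x^2 - 4*x - 5) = (x + 1)*(x + 3)*(x - 5)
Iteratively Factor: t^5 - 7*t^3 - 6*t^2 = (t)*(t^4 - 7*t^2 - 6*t) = t*(t + 2)*(t^3 - 2*t^2 - 3*t) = t^2*(t + 2)*(t^2 - 2*t - 3) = t^2*(t + 1)*(t + 2)*(t - 3)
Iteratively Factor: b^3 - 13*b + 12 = (b - 3)*(b^2 + 3*b - 4) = (b - 3)*(b - 1)*(b + 4)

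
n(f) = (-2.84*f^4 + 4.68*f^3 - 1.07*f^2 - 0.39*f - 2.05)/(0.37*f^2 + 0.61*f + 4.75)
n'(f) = (-0.74*f - 0.61)*(-2.84*f^4 + 4.68*f^3 - 1.07*f^2 - 0.39*f - 2.05)/(0.37*f^2 + 0.61*f + 4.75)^2 + (-11.36*f^3 + 14.04*f^2 - 2.14*f - 0.39)/(0.37*f^2 + 0.61*f + 4.75) = (-2.1016*f^5 - 3.4656*f^4 - 48.2504*f^3 + 66.1816*f^2 - 8.648*f - 0.602)/(0.1369*f^4 + 0.4514*f^3 + 3.8871*f^2 + 5.795*f + 22.5625)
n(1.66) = -0.86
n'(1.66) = -2.31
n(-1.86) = -14.12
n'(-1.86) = 23.38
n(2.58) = -6.33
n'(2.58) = -10.42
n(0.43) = -0.42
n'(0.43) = 0.15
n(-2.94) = -55.45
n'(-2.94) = 53.48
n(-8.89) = -738.92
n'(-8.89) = 164.49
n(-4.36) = -157.26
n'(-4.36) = 88.33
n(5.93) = -120.59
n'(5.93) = -60.13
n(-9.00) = -757.10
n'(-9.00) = 166.17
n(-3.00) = -58.71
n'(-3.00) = 55.14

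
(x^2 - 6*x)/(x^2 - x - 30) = x/(x + 5)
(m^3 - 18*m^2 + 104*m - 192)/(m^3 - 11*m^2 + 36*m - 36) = (m^2 - 12*m + 32)/(m^2 - 5*m + 6)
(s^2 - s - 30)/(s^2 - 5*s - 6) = (s + 5)/(s + 1)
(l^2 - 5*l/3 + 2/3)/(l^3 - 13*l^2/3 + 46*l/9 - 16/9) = 3/(3*l - 8)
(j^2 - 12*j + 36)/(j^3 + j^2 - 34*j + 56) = (j^2 - 12*j + 36)/(j^3 + j^2 - 34*j + 56)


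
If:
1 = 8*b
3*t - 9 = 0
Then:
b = 1/8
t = 3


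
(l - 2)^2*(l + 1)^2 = l^4 - 2*l^3 - 3*l^2 + 4*l + 4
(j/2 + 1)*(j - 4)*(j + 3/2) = j^3/2 - j^2/4 - 11*j/2 - 6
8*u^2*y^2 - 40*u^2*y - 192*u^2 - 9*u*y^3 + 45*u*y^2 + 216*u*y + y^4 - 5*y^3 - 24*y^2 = (-8*u + y)*(-u + y)*(y - 8)*(y + 3)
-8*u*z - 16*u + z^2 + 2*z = (-8*u + z)*(z + 2)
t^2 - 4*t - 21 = (t - 7)*(t + 3)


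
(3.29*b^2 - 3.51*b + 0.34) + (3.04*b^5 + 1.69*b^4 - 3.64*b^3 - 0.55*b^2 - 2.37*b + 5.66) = 3.04*b^5 + 1.69*b^4 - 3.64*b^3 + 2.74*b^2 - 5.88*b + 6.0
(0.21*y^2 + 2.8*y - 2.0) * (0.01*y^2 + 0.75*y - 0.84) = 0.0021*y^4 + 0.1855*y^3 + 1.9036*y^2 - 3.852*y + 1.68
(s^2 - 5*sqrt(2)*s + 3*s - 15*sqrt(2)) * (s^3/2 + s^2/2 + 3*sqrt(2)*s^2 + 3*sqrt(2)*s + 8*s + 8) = s^5/2 + sqrt(2)*s^4/2 + 2*s^4 - 41*s^3/2 + 2*sqrt(2)*s^3 - 88*s^2 - 77*sqrt(2)*s^2/2 - 160*sqrt(2)*s - 66*s - 120*sqrt(2)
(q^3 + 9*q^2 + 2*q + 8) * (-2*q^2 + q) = -2*q^5 - 17*q^4 + 5*q^3 - 14*q^2 + 8*q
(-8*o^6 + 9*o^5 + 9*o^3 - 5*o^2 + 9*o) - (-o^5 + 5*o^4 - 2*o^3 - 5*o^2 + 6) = -8*o^6 + 10*o^5 - 5*o^4 + 11*o^3 + 9*o - 6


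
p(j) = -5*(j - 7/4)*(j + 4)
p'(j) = -10*j - 45/4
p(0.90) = 20.82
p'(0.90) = -20.25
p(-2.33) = 34.07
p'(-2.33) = 12.05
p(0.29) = 31.32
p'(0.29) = -14.15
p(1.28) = 12.41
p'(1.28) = -24.05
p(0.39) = 29.85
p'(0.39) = -15.15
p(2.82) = -36.49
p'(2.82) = -39.45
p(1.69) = 1.71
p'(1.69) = -28.15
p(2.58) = -27.31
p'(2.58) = -37.05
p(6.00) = -212.50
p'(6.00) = -71.25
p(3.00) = -43.75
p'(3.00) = -41.25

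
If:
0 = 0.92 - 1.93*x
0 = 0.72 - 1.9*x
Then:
No Solution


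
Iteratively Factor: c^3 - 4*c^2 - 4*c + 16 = (c - 2)*(c^2 - 2*c - 8) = (c - 4)*(c - 2)*(c + 2)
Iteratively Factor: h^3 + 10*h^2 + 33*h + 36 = (h + 3)*(h^2 + 7*h + 12) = (h + 3)^2*(h + 4)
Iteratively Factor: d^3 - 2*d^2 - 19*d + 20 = (d + 4)*(d^2 - 6*d + 5) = (d - 5)*(d + 4)*(d - 1)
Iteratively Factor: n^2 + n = (n + 1)*(n)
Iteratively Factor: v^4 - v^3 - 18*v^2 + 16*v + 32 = (v + 1)*(v^3 - 2*v^2 - 16*v + 32) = (v - 2)*(v + 1)*(v^2 - 16) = (v - 4)*(v - 2)*(v + 1)*(v + 4)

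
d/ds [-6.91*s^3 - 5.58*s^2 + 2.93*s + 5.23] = -20.73*s^2 - 11.16*s + 2.93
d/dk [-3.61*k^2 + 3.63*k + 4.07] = 3.63 - 7.22*k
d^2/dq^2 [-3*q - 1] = 0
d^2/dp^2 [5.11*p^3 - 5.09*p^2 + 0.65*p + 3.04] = 30.66*p - 10.18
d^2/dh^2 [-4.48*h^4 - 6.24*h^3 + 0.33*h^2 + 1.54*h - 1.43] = -53.76*h^2 - 37.44*h + 0.66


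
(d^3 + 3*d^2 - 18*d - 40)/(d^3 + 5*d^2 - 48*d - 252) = (d^3 + 3*d^2 - 18*d - 40)/(d^3 + 5*d^2 - 48*d - 252)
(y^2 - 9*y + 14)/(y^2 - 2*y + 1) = (y^2 - 9*y + 14)/(y^2 - 2*y + 1)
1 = 1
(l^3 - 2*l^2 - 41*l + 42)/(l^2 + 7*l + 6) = (l^2 - 8*l + 7)/(l + 1)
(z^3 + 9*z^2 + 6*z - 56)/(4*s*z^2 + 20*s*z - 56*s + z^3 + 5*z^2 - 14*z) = (z + 4)/(4*s + z)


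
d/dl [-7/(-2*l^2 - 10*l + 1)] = 14*(-2*l - 5)/(2*l^2 + 10*l - 1)^2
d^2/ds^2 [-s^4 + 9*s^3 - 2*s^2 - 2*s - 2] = -12*s^2 + 54*s - 4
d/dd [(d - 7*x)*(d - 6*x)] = 2*d - 13*x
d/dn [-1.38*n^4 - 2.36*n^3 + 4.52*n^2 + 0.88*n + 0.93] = -5.52*n^3 - 7.08*n^2 + 9.04*n + 0.88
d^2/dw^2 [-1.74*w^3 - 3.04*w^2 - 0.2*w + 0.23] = -10.44*w - 6.08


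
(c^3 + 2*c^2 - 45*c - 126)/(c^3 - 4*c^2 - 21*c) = (c + 6)/c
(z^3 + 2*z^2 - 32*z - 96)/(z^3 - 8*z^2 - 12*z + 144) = (z + 4)/(z - 6)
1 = 1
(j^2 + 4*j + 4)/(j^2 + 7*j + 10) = (j + 2)/(j + 5)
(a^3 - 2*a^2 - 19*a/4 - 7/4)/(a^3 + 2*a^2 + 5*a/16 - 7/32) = 8*(2*a^2 - 5*a - 7)/(16*a^2 + 24*a - 7)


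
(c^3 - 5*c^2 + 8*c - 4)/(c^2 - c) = c - 4 + 4/c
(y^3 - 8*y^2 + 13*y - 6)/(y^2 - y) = y - 7 + 6/y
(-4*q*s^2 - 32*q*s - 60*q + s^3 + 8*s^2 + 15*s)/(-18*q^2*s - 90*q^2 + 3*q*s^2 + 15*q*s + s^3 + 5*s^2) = (4*q*s + 12*q - s^2 - 3*s)/(18*q^2 - 3*q*s - s^2)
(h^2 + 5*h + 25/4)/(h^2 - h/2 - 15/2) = (h + 5/2)/(h - 3)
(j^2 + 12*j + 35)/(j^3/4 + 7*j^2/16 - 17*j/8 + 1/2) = 16*(j^2 + 12*j + 35)/(4*j^3 + 7*j^2 - 34*j + 8)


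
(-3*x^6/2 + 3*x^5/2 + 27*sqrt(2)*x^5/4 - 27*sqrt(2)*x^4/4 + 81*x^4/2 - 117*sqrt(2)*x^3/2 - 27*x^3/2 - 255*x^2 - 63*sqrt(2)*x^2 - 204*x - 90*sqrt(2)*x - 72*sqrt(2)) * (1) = -3*x^6/2 + 3*x^5/2 + 27*sqrt(2)*x^5/4 - 27*sqrt(2)*x^4/4 + 81*x^4/2 - 117*sqrt(2)*x^3/2 - 27*x^3/2 - 255*x^2 - 63*sqrt(2)*x^2 - 204*x - 90*sqrt(2)*x - 72*sqrt(2)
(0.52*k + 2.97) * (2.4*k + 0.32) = 1.248*k^2 + 7.2944*k + 0.9504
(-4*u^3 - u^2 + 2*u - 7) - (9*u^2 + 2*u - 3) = -4*u^3 - 10*u^2 - 4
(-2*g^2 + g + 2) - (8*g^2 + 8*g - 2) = -10*g^2 - 7*g + 4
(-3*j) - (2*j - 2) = 2 - 5*j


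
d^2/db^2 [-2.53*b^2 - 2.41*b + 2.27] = -5.06000000000000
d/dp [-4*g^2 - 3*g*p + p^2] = -3*g + 2*p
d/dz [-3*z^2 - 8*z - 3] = -6*z - 8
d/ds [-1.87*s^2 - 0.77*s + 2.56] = -3.74*s - 0.77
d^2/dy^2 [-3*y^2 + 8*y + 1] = -6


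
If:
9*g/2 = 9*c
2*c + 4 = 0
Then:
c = -2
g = -4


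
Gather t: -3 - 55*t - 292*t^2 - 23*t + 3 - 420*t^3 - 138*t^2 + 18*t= -420*t^3 - 430*t^2 - 60*t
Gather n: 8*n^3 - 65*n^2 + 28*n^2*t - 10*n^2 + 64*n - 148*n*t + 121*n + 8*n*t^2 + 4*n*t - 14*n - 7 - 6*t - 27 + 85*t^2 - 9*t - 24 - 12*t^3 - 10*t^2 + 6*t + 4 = 8*n^3 + n^2*(28*t - 75) + n*(8*t^2 - 144*t + 171) - 12*t^3 + 75*t^2 - 9*t - 54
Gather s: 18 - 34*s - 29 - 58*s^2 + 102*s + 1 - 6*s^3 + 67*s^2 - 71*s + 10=-6*s^3 + 9*s^2 - 3*s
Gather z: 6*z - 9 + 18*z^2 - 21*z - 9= 18*z^2 - 15*z - 18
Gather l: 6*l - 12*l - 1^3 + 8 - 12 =-6*l - 5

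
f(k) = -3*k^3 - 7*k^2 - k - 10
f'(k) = -9*k^2 - 14*k - 1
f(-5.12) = 214.27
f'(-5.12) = -165.25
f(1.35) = -31.49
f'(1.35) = -36.30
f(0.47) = -12.33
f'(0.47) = -9.57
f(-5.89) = 366.05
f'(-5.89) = -230.77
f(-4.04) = 77.61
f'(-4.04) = -91.33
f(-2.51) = -4.15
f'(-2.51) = -22.56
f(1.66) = -44.67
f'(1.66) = -49.04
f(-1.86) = -13.05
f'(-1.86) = -6.10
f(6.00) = -916.00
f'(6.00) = -409.00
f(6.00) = -916.00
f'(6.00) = -409.00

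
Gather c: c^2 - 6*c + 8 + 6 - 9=c^2 - 6*c + 5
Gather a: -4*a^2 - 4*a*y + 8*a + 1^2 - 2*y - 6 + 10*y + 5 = -4*a^2 + a*(8 - 4*y) + 8*y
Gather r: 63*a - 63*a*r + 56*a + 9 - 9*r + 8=119*a + r*(-63*a - 9) + 17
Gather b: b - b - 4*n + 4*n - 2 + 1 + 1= 0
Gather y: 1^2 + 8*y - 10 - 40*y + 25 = 16 - 32*y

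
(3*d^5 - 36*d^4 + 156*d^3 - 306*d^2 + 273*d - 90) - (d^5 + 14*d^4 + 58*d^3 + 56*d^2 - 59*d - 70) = 2*d^5 - 50*d^4 + 98*d^3 - 362*d^2 + 332*d - 20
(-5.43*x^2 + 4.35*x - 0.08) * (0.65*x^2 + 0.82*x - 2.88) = -3.5295*x^4 - 1.6251*x^3 + 19.1534*x^2 - 12.5936*x + 0.2304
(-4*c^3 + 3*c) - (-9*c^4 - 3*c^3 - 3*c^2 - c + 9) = 9*c^4 - c^3 + 3*c^2 + 4*c - 9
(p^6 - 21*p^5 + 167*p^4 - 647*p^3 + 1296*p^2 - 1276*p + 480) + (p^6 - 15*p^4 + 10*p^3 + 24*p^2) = 2*p^6 - 21*p^5 + 152*p^4 - 637*p^3 + 1320*p^2 - 1276*p + 480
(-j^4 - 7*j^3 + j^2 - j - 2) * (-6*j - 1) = 6*j^5 + 43*j^4 + j^3 + 5*j^2 + 13*j + 2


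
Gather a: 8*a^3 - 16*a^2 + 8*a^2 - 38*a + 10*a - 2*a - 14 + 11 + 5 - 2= 8*a^3 - 8*a^2 - 30*a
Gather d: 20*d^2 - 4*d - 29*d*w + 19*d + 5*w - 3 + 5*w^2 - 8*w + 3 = 20*d^2 + d*(15 - 29*w) + 5*w^2 - 3*w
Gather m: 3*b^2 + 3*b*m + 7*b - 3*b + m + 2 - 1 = 3*b^2 + 4*b + m*(3*b + 1) + 1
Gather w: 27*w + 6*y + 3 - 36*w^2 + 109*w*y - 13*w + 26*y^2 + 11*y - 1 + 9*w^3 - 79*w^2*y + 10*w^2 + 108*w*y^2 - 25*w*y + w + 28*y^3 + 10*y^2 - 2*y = 9*w^3 + w^2*(-79*y - 26) + w*(108*y^2 + 84*y + 15) + 28*y^3 + 36*y^2 + 15*y + 2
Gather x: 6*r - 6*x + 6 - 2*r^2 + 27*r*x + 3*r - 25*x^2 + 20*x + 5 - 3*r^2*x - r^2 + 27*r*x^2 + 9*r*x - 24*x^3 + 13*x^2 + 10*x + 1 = -3*r^2 + 9*r - 24*x^3 + x^2*(27*r - 12) + x*(-3*r^2 + 36*r + 24) + 12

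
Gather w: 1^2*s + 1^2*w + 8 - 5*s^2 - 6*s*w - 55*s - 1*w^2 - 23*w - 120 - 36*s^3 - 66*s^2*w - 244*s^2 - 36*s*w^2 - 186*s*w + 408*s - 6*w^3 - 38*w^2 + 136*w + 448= -36*s^3 - 249*s^2 + 354*s - 6*w^3 + w^2*(-36*s - 39) + w*(-66*s^2 - 192*s + 114) + 336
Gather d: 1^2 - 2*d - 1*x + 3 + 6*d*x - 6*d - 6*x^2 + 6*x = d*(6*x - 8) - 6*x^2 + 5*x + 4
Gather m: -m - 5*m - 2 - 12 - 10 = -6*m - 24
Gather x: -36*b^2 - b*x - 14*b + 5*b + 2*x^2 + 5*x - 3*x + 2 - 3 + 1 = -36*b^2 - 9*b + 2*x^2 + x*(2 - b)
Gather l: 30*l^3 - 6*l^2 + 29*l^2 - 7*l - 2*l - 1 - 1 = 30*l^3 + 23*l^2 - 9*l - 2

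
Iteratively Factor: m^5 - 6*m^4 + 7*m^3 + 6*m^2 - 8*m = (m + 1)*(m^4 - 7*m^3 + 14*m^2 - 8*m) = (m - 2)*(m + 1)*(m^3 - 5*m^2 + 4*m) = m*(m - 2)*(m + 1)*(m^2 - 5*m + 4) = m*(m - 2)*(m - 1)*(m + 1)*(m - 4)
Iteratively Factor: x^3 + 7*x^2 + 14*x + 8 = (x + 4)*(x^2 + 3*x + 2) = (x + 2)*(x + 4)*(x + 1)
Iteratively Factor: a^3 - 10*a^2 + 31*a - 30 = (a - 5)*(a^2 - 5*a + 6) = (a - 5)*(a - 2)*(a - 3)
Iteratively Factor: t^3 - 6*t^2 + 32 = (t + 2)*(t^2 - 8*t + 16) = (t - 4)*(t + 2)*(t - 4)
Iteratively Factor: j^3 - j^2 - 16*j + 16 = (j + 4)*(j^2 - 5*j + 4) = (j - 4)*(j + 4)*(j - 1)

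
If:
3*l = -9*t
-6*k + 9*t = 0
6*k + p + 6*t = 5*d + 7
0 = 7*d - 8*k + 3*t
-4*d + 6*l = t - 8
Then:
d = 72/169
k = 84/169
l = -168/169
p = 703/169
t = 56/169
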